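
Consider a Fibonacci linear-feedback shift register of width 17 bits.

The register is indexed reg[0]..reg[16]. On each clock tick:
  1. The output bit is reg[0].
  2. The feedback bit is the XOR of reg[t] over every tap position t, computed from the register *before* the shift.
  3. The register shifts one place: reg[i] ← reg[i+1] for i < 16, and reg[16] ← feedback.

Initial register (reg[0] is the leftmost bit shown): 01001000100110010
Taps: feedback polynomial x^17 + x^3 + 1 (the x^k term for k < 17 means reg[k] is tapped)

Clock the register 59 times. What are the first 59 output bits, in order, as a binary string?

tick  register→output (feedback)
  0  01001000100110010→0 (0)
  1  10010001001100100→1 (0)
  2  00100010011001000→0 (0)
  3  01000100110010000→0 (0)
  4  10001001100100000→1 (1)
  5  00010011001000001→0 (1)
  6  00100110010000011→0 (0)
  7  01001100100000110→0 (0)
  8  10011001000001100→1 (0)
  9  00110010000011000→0 (1)
 10  01100100000110001→0 (0)
 11  11001000001100010→1 (1)
 12  10010000011000101→1 (0)
 13  00100000110001010→0 (0)
 14  01000001100010100→0 (0)
 15  10000011000101000→1 (1)
 16  00000110001010001→0 (0)
 17  00001100010100010→0 (0)
 18  00011000101000100→0 (1)
 19  00110001010001001→0 (1)
 20  01100010100010011→0 (0)
 21  11000101000100110→1 (1)
 22  10001010001001101→1 (1)
 23  00010100010011011→0 (1)
 24  00101000100110111→0 (0)
 25  01010001001101110→0 (1)
 26  10100010011011101→1 (1)
 27  01000100110111011→0 (0)
 28  10001001101110110→1 (1)
 29  00010011011101101→0 (1)
 30  00100110111011011→0 (0)
 31  01001101110110110→0 (0)
 32  10011011101101100→1 (0)
 33  00110111011011000→0 (1)
 34  01101110110110001→0 (0)
 35  11011101101100010→1 (0)
 36  10111011011000100→1 (0)
 37  01110110110001000→0 (1)
 38  11101101100010001→1 (1)
 39  11011011000100011→1 (0)
 40  10110110001000110→1 (0)
 41  01101100010001100→0 (0)
 42  11011000100011000→1 (0)
 43  10110001000110000→1 (0)
 44  01100010001100000→0 (0)
 45  11000100011000000→1 (1)
 46  10001000110000001→1 (1)
 47  00010001100000011→0 (1)
 48  00100011000000111→0 (0)
 49  01000110000001110→0 (0)
 50  10001100000011100→1 (1)
 51  00011000000111001→0 (1)
 52  00110000001110011→0 (1)
 53  01100000011100111→0 (0)
 54  11000000111001110→1 (1)
 55  10000001110011101→1 (1)
 56  00000011100111011→0 (0)
 57  00000111001110110→0 (0)
 58  00001110011101100→0 (0)

01001000100110010000011000101000100110111011011000100011000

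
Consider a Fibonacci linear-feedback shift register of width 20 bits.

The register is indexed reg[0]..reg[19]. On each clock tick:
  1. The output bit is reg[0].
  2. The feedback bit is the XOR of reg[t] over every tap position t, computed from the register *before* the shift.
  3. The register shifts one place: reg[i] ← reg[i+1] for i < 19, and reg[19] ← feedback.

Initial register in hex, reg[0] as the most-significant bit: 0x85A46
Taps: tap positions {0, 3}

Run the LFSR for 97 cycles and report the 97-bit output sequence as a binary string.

tick  register→output (feedback)
  0  10000101101001000110→1 (1)
  1  00001011010010001101→0 (0)
  2  00010110100100011010→0 (1)
  3  00101101001000110101→0 (0)
  4  01011010010001101010→0 (1)
  5  10110100100011010101→1 (0)
  6  01101001000110101010→0 (0)
  7  11010010001101010100→1 (0)
  8  10100100011010101000→1 (1)
  9  01001000110101010001→0 (0)
 10  10010001101010100010→1 (0)
 11  00100011010101000100→0 (0)
 12  01000110101010001000→0 (0)
 13  10001101010100010000→1 (1)
 14  00011010101000100001→0 (1)
 15  00110101010001000011→0 (1)
 16  01101010100010000111→0 (0)
 17  11010101000100001110→1 (0)
 18  10101010001000011100→1 (1)
 19  01010100010000111001→0 (1)
 20  10101000100001110011→1 (1)
 21  01010001000011100111→0 (1)
 22  10100010000111001111→1 (1)
 23  01000100001110011111→0 (0)
 24  10001000011100111110→1 (1)
 25  00010000111001111101→0 (1)
 26  00100001110011111011→0 (0)
 27  01000011100111110110→0 (0)
 28  10000111001111101100→1 (1)
 29  00001110011111011001→0 (0)
 30  00011100111110110010→0 (1)
 31  00111001111101100101→0 (1)
 32  01110011111011001011→0 (1)
 33  11100111110110010111→1 (1)
 34  11001111101100101111→1 (1)
 35  10011111011001011111→1 (0)
 36  00111110110010111110→0 (1)
 37  01111101100101111101→0 (1)
 38  11111011001011111011→1 (0)
 39  11110110010111110110→1 (0)
 40  11101100101111101100→1 (1)
 41  11011001011111011001→1 (0)
 42  10110010111110110010→1 (0)
 43  01100101111101100100→0 (0)
 44  11001011111011001000→1 (1)
 45  10010111110110010001→1 (0)
 46  00101111101100100010→0 (0)
 47  01011111011001000100→0 (1)
 48  10111110110010001001→1 (0)
 49  01111101100100010010→0 (1)
 50  11111011001000100101→1 (0)
 51  11110110010001001010→1 (0)
 52  11101100100010010100→1 (1)
 53  11011001000100101001→1 (0)
 54  10110010001001010010→1 (0)
 55  01100100010010100100→0 (0)
 56  11001000100101001000→1 (1)
 57  10010001001010010001→1 (0)
 58  00100010010100100010→0 (0)
 59  01000100101001000100→0 (0)
 60  10001001010010001000→1 (1)
 61  00010010100100010001→0 (1)
 62  00100101001000100011→0 (0)
 63  01001010010001000110→0 (0)
 64  10010100100010001100→1 (0)
 65  00101001000100011000→0 (0)
 66  01010010001000110000→0 (1)
 67  10100100010001100001→1 (1)
 68  01001000100011000011→0 (0)
 69  10010001000110000110→1 (0)
 70  00100010001100001100→0 (0)
 71  01000100011000011000→0 (0)
 72  10001000110000110000→1 (1)
 73  00010001100001100001→0 (1)
 74  00100011000011000011→0 (0)
 75  01000110000110000110→0 (0)
 76  10001100001100001100→1 (1)
 77  00011000011000011001→0 (1)
 78  00110000110000110011→0 (1)
 79  01100001100001100111→0 (0)
 80  11000011000011001110→1 (1)
 81  10000110000110011101→1 (1)
 82  00001100001100111011→0 (0)
 83  00011000011001110110→0 (1)
 84  00110000110011101101→0 (1)
 85  01100001100111011011→0 (0)
 86  11000011001110110110→1 (1)
 87  10000110011101101101→1 (1)
 88  00001100111011011011→0 (0)
 89  00011001110110110110→0 (1)
 90  00110011101101101101→0 (1)
 91  01100111011011011011→0 (0)
 92  11001110110110110110→1 (1)
 93  10011101101101101101→1 (0)
 94  00111011011011011010→0 (1)
 95  01110110110110110101→0 (1)
 96  11101101101101101011→1 (1)

1000010110100100011010101000100001110011111011001011111011001000100101001000100011000011000011001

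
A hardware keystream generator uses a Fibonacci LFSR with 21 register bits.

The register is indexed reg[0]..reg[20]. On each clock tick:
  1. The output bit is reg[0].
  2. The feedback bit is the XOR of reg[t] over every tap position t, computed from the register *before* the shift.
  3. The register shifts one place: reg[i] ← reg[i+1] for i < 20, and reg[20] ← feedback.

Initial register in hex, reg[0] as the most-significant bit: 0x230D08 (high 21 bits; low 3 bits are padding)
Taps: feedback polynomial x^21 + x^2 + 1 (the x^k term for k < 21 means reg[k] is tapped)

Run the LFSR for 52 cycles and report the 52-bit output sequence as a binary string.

0010001100001101000011010111100111001001110001001111

k : reg_k → out_k, fb_k
0: 001000110000110100001 → 0, fb=1
1: 010001100001101000011 → 0, fb=0
2: 100011000011010000110 → 1, fb=1
3: 000110000110100001101 → 0, fb=0
4: 001100001101000011010 → 0, fb=1
5: 011000011010000110101 → 0, fb=1
6: 110000110100001101011 → 1, fb=1
7: 100001101000011010111 → 1, fb=1
8: 000011010000110101111 → 0, fb=0
9: 000110100001101011110 → 0, fb=0
10: 001101000011010111100 → 0, fb=1
11: 011010000110101111001 → 0, fb=1
12: 110100001101011110011 → 1, fb=1
13: 101000011010111100111 → 1, fb=0
14: 010000110101111001110 → 0, fb=0
15: 100001101011110011100 → 1, fb=1
16: 000011010111100111001 → 0, fb=0
17: 000110101111001110010 → 0, fb=0
18: 001101011110011100100 → 0, fb=1
19: 011010111100111001001 → 0, fb=1
20: 110101111001110010011 → 1, fb=1
21: 101011110011100100111 → 1, fb=0
22: 010111100111001001110 → 0, fb=0
23: 101111001110010011100 → 1, fb=0
24: 011110011100100111000 → 0, fb=1
25: 111100111001001110001 → 1, fb=0
26: 111001110010011100010 → 1, fb=0
27: 110011100100111000100 → 1, fb=1
28: 100111001001110001001 → 1, fb=1
29: 001110010011100010011 → 0, fb=1
30: 011100100111000100111 → 0, fb=1
31: 111001001110001001111 → 1, fb=0
32: 110010011100010011110 → 1, fb=1
33: 100100111000100111101 → 1, fb=1
34: 001001110001001111011 → 0, fb=1
35: 010011100010011110111 → 0, fb=0
36: 100111000100111101110 → 1, fb=1
37: 001110001001111011101 → 0, fb=1
38: 011100010011110111011 → 0, fb=1
39: 111000100111101110111 → 1, fb=0
40: 110001001111011101110 → 1, fb=1
41: 100010011110111011101 → 1, fb=1
42: 000100111101110111011 → 0, fb=0
43: 001001111011101110110 → 0, fb=1
44: 010011110111011101101 → 0, fb=0
45: 100111101110111011010 → 1, fb=1
46: 001111011101110110101 → 0, fb=1
47: 011110111011101101011 → 0, fb=1
48: 111101110111011010111 → 1, fb=0
49: 111011101110110101110 → 1, fb=0
50: 110111011101101011100 → 1, fb=1
51: 101110111011010111001 → 1, fb=0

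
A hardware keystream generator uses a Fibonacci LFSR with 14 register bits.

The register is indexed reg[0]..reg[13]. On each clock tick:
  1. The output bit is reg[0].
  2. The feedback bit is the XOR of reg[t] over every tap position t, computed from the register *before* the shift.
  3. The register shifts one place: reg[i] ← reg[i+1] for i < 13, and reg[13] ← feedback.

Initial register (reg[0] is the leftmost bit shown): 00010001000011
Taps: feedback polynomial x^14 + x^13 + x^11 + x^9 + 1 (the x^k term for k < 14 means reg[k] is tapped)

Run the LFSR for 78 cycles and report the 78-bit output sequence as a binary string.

step | reg (before) | out | fb
   0 | 00010001000011 | 0 | 1
   1 | 00100010000111 | 0 | 0
   2 | 01000100001110 | 0 | 1
   3 | 10001000011101 | 1 | 0
   4 | 00010000111010 | 0 | 1
   5 | 00100001110101 | 0 | 1
   6 | 01000011101011 | 0 | 1
   7 | 10000111010111 | 1 | 0
   8 | 00001110101110 | 0 | 1
   9 | 00011101011101 | 0 | 1
  10 | 00111010111011 | 0 | 0
  11 | 01110101110110 | 0 | 0
  12 | 11101011101100 | 1 | 0
  13 | 11010111011000 | 1 | 0
  14 | 10101110110000 | 1 | 0
  15 | 01011101100000 | 0 | 0
  16 | 10111011000000 | 1 | 1
  17 | 01110110000001 | 0 | 1
  18 | 11101100000011 | 1 | 0
  19 | 11011000000110 | 1 | 0
  20 | 10110000001100 | 1 | 0
  21 | 01100000011000 | 0 | 1
  22 | 11000000110001 | 1 | 1
  23 | 10000001100011 | 1 | 0
  24 | 00000011000110 | 0 | 1
  25 | 00000110001101 | 0 | 0
  26 | 00001100011010 | 0 | 1
  27 | 00011000110101 | 0 | 1
  28 | 00110001101011 | 0 | 1
  29 | 01100011010111 | 0 | 1
  30 | 11000110101111 | 1 | 1
  31 | 10001101011111 | 1 | 0
  32 | 00011010111110 | 0 | 0
  33 | 00110101111100 | 0 | 0
  34 | 01101011111000 | 0 | 1
  35 | 11010111110001 | 1 | 1
  36 | 10101111100011 | 1 | 0
  37 | 01011111000110 | 0 | 1
  38 | 10111110001101 | 1 | 1
  39 | 01111100011011 | 0 | 0
  40 | 11111000110110 | 1 | 1
  41 | 11110001101101 | 1 | 1
  42 | 11100011011011 | 1 | 1
  43 | 11000110110111 | 1 | 0
  44 | 10001101101110 | 1 | 0
  45 | 00011011011100 | 0 | 0
  46 | 00110110111000 | 0 | 1
  47 | 01101101110001 | 0 | 0
  48 | 11011011100010 | 1 | 1
  49 | 10110111000101 | 1 | 1
  50 | 01101110001011 | 0 | 1
  51 | 11011100010111 | 1 | 0
  52 | 10111000101110 | 1 | 0
  53 | 01110001011100 | 0 | 0
  54 | 11100010111000 | 1 | 0
  55 | 11000101110000 | 1 | 0
  56 | 10001011100000 | 1 | 1
  57 | 00010111000001 | 0 | 1
  58 | 00101110000011 | 0 | 1
  59 | 01011100000111 | 0 | 0
  60 | 10111000001110 | 1 | 0
  61 | 01110000011100 | 0 | 0
  62 | 11100000111000 | 1 | 0
  63 | 11000001110000 | 1 | 0
  64 | 10000011100000 | 1 | 1
  65 | 00000111000001 | 0 | 1
  66 | 00001110000011 | 0 | 1
  67 | 00011100000111 | 0 | 0
  68 | 00111000001110 | 0 | 1
  69 | 01110000011101 | 0 | 1
  70 | 11100000111011 | 1 | 1
  71 | 11000001110111 | 1 | 0
  72 | 10000011101110 | 1 | 0
  73 | 00000111011100 | 0 | 0
  74 | 00001110111000 | 0 | 1
  75 | 00011101110001 | 0 | 0
  76 | 00111011100010 | 0 | 0
  77 | 01110111000100 | 0 | 1

000100010000111010111011000000110001101011111000110110111000101110000011100000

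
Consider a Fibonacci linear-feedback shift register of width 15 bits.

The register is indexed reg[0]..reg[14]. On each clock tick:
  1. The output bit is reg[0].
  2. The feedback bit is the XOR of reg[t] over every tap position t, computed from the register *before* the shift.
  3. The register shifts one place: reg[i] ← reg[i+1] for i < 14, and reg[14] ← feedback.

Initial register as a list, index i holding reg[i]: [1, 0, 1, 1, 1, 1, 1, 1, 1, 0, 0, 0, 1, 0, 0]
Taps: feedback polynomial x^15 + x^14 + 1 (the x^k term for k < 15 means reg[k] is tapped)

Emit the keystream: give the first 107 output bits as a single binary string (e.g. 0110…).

10111111100010011010101000011101100110000010110111011111100100101101010111000110110011010000100100010011111

step | reg (before) | out | fb
   0 | 101111111000100 | 1 | 1
   1 | 011111110001001 | 0 | 1
   2 | 111111100010011 | 1 | 0
   3 | 111111000100110 | 1 | 1
   4 | 111110001001101 | 1 | 0
   5 | 111100010011010 | 1 | 1
   6 | 111000100110101 | 1 | 0
   7 | 110001001101010 | 1 | 1
   8 | 100010011010101 | 1 | 0
   9 | 000100110101010 | 0 | 0
  10 | 001001101010100 | 0 | 0
  11 | 010011010101000 | 0 | 0
  12 | 100110101010000 | 1 | 1
  13 | 001101010100001 | 0 | 1
  14 | 011010101000011 | 0 | 1
  15 | 110101010000111 | 1 | 0
  16 | 101010100001110 | 1 | 1
  17 | 010101000011101 | 0 | 1
  18 | 101010000111011 | 1 | 0
  19 | 010100001110110 | 0 | 0
  20 | 101000011101100 | 1 | 1
  21 | 010000111011001 | 0 | 1
  22 | 100001110110011 | 1 | 0
  23 | 000011101100110 | 0 | 0
  24 | 000111011001100 | 0 | 0
  25 | 001110110011000 | 0 | 0
  26 | 011101100110000 | 0 | 0
  27 | 111011001100000 | 1 | 1
  28 | 110110011000001 | 1 | 0
  29 | 101100110000010 | 1 | 1
  30 | 011001100000101 | 0 | 1
  31 | 110011000001011 | 1 | 0
  32 | 100110000010110 | 1 | 1
  33 | 001100000101101 | 0 | 1
  34 | 011000001011011 | 0 | 1
  35 | 110000010110111 | 1 | 0
  36 | 100000101101110 | 1 | 1
  37 | 000001011011101 | 0 | 1
  38 | 000010110111011 | 0 | 1
  39 | 000101101110111 | 0 | 1
  40 | 001011011101111 | 0 | 1
  41 | 010110111011111 | 0 | 1
  42 | 101101110111111 | 1 | 0
  43 | 011011101111110 | 0 | 0
  44 | 110111011111100 | 1 | 1
  45 | 101110111111001 | 1 | 0
  46 | 011101111110010 | 0 | 0
  47 | 111011111100100 | 1 | 1
  48 | 110111111001001 | 1 | 0
  49 | 101111110010010 | 1 | 1
  50 | 011111100100101 | 0 | 1
  51 | 111111001001011 | 1 | 0
  52 | 111110010010110 | 1 | 1
  53 | 111100100101101 | 1 | 0
  54 | 111001001011010 | 1 | 1
  55 | 110010010110101 | 1 | 0
  56 | 100100101101010 | 1 | 1
  57 | 001001011010101 | 0 | 1
  58 | 010010110101011 | 0 | 1
  59 | 100101101010111 | 1 | 0
  60 | 001011010101110 | 0 | 0
  61 | 010110101011100 | 0 | 0
  62 | 101101010111000 | 1 | 1
  63 | 011010101110001 | 0 | 1
  64 | 110101011100011 | 1 | 0
  65 | 101010111000110 | 1 | 1
  66 | 010101110001101 | 0 | 1
  67 | 101011100011011 | 1 | 0
  68 | 010111000110110 | 0 | 0
  69 | 101110001101100 | 1 | 1
  70 | 011100011011001 | 0 | 1
  71 | 111000110110011 | 1 | 0
  72 | 110001101100110 | 1 | 1
  73 | 100011011001101 | 1 | 0
  74 | 000110110011010 | 0 | 0
  75 | 001101100110100 | 0 | 0
  76 | 011011001101000 | 0 | 0
  77 | 110110011010000 | 1 | 1
  78 | 101100110100001 | 1 | 0
  79 | 011001101000010 | 0 | 0
  80 | 110011010000100 | 1 | 1
  81 | 100110100001001 | 1 | 0
  82 | 001101000010010 | 0 | 0
  83 | 011010000100100 | 0 | 0
  84 | 110100001001000 | 1 | 1
  85 | 101000010010001 | 1 | 0
  86 | 010000100100010 | 0 | 0
  87 | 100001001000100 | 1 | 1
  88 | 000010010001001 | 0 | 1
  89 | 000100100010011 | 0 | 1
  90 | 001001000100111 | 0 | 1
  91 | 010010001001111 | 0 | 1
  92 | 100100010011111 | 1 | 0
  93 | 001000100111110 | 0 | 0
  94 | 010001001111100 | 0 | 0
  95 | 100010011111000 | 1 | 1
  96 | 000100111110001 | 0 | 1
  97 | 001001111100011 | 0 | 1
  98 | 010011111000111 | 0 | 1
  99 | 100111110001111 | 1 | 0
 100 | 001111100011110 | 0 | 0
 101 | 011111000111100 | 0 | 0
 102 | 111110001111000 | 1 | 1
 103 | 111100011110001 | 1 | 0
 104 | 111000111100010 | 1 | 1
 105 | 110001111000101 | 1 | 0
 106 | 100011110001010 | 1 | 1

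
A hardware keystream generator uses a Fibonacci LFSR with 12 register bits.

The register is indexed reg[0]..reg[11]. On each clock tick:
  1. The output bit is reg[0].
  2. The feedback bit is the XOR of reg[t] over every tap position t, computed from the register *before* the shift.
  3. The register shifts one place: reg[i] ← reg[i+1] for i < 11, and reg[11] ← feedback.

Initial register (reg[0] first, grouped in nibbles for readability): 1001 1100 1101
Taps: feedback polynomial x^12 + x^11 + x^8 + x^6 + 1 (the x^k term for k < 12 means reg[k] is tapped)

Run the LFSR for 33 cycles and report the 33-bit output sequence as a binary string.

step | reg (before) | out | fb
   0 | 100111001101 | 1 | 1
   1 | 001110011011 | 0 | 0
   2 | 011100110110 | 0 | 1
   3 | 111001101101 | 1 | 0
   4 | 110011011010 | 1 | 0
   5 | 100110110100 | 1 | 0
   6 | 001101101000 | 0 | 0
   7 | 011011010000 | 0 | 0
   8 | 110110100000 | 1 | 0
   9 | 101101000000 | 1 | 1
  10 | 011010000001 | 0 | 1
  11 | 110100000011 | 1 | 0
  12 | 101000000110 | 1 | 1
  13 | 010000001101 | 0 | 0
  14 | 100000011010 | 1 | 0
  15 | 000000110100 | 0 | 1
  16 | 000001101001 | 0 | 1
  17 | 000011010011 | 0 | 1
  18 | 000110100111 | 0 | 0
  19 | 001101001110 | 0 | 1
  20 | 011010011101 | 0 | 0
  21 | 110100111010 | 1 | 1
  22 | 101001110101 | 1 | 1
  23 | 010011101011 | 0 | 1
  24 | 100111010111 | 1 | 0
  25 | 001110101110 | 0 | 0
  26 | 011101011100 | 0 | 1
  27 | 111010111001 | 1 | 0
  28 | 110101110010 | 1 | 0
  29 | 101011100100 | 1 | 0
  30 | 010111001000 | 0 | 1
  31 | 101110010001 | 1 | 0
  32 | 011100100010 | 0 | 1

100111001101101000000110100111010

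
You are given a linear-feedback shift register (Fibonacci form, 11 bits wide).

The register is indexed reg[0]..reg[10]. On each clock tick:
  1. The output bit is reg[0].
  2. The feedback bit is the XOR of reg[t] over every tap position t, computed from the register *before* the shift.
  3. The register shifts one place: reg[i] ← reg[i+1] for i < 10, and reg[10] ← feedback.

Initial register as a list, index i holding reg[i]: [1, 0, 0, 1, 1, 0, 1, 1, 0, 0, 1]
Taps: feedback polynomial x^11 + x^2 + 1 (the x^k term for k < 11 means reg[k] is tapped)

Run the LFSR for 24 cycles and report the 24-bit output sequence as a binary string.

k : reg_k → out_k, fb_k
0: 10011011001 → 1, fb=1
1: 00110110011 → 0, fb=1
2: 01101100111 → 0, fb=1
3: 11011001111 → 1, fb=1
4: 10110011111 → 1, fb=0
5: 01100111110 → 0, fb=1
6: 11001111101 → 1, fb=1
7: 10011111011 → 1, fb=1
8: 00111110111 → 0, fb=1
9: 01111101111 → 0, fb=1
10: 11111011111 → 1, fb=0
11: 11110111110 → 1, fb=0
12: 11101111100 → 1, fb=0
13: 11011111000 → 1, fb=1
14: 10111110001 → 1, fb=0
15: 01111100010 → 0, fb=1
16: 11111000101 → 1, fb=0
17: 11110001010 → 1, fb=0
18: 11100010100 → 1, fb=0
19: 11000101000 → 1, fb=1
20: 10001010001 → 1, fb=1
21: 00010100011 → 0, fb=0
22: 00101000110 → 0, fb=1
23: 01010001101 → 0, fb=0

100110110011111011111000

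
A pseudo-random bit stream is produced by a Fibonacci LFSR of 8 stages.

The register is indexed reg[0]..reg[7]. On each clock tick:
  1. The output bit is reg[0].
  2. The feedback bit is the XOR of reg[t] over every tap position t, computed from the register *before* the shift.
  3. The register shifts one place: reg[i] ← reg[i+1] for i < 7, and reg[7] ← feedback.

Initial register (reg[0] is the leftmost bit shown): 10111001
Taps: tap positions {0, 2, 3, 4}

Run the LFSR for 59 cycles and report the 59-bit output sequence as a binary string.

10111001000001010110110101100101100001111101101111010111010

step | reg (before) | out | fb
   0 | 10111001 | 1 | 0
   1 | 01110010 | 0 | 0
   2 | 11100100 | 1 | 0
   3 | 11001000 | 1 | 0
   4 | 10010000 | 1 | 0
   5 | 00100000 | 0 | 1
   6 | 01000001 | 0 | 0
   7 | 10000010 | 1 | 1
   8 | 00000101 | 0 | 0
   9 | 00001010 | 0 | 1
  10 | 00010101 | 0 | 1
  11 | 00101011 | 0 | 0
  12 | 01010110 | 0 | 1
  13 | 10101101 | 1 | 1
  14 | 01011011 | 0 | 0
  15 | 10110110 | 1 | 1
  16 | 01101101 | 0 | 0
  17 | 11011010 | 1 | 1
  18 | 10110101 | 1 | 1
  19 | 01101011 | 0 | 0
  20 | 11010110 | 1 | 0
  21 | 10101100 | 1 | 1
  22 | 01011001 | 0 | 0
  23 | 10110010 | 1 | 1
  24 | 01100101 | 0 | 1
  25 | 11001011 | 1 | 0
  26 | 10010110 | 1 | 0
  27 | 00101100 | 0 | 0
  28 | 01011000 | 0 | 0
  29 | 10110000 | 1 | 1
  30 | 01100001 | 0 | 1
  31 | 11000011 | 1 | 1
  32 | 10000111 | 1 | 1
  33 | 00001111 | 0 | 1
  34 | 00011111 | 0 | 0
  35 | 00111110 | 0 | 1
  36 | 01111101 | 0 | 1
  37 | 11111011 | 1 | 0
  38 | 11110110 | 1 | 1
  39 | 11101101 | 1 | 1
  40 | 11011011 | 1 | 1
  41 | 10110111 | 1 | 1
  42 | 01101111 | 0 | 0
  43 | 11011110 | 1 | 1
  44 | 10111101 | 1 | 0
  45 | 01111010 | 0 | 1
  46 | 11110101 | 1 | 1
  47 | 11101011 | 1 | 1
  48 | 11010111 | 1 | 0
  49 | 10101110 | 1 | 1
  50 | 01011101 | 0 | 0
  51 | 10111010 | 1 | 0
  52 | 01110100 | 0 | 0
  53 | 11101000 | 1 | 1
  54 | 11010001 | 1 | 0
  55 | 10100010 | 1 | 0
  56 | 01000100 | 0 | 0
  57 | 10001000 | 1 | 0
  58 | 00010000 | 0 | 1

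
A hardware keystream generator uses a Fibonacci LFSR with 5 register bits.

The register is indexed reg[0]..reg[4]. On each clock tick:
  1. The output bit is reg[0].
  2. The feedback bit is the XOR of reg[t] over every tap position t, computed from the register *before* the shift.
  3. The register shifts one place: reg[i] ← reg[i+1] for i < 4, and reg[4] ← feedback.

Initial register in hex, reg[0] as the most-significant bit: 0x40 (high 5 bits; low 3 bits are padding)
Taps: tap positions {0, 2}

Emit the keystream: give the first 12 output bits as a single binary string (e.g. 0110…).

k : reg_k → out_k, fb_k
0: 01000 → 0, fb=0
1: 10000 → 1, fb=1
2: 00001 → 0, fb=0
3: 00010 → 0, fb=0
4: 00100 → 0, fb=1
5: 01001 → 0, fb=0
6: 10010 → 1, fb=1
7: 00101 → 0, fb=1
8: 01011 → 0, fb=0
9: 10110 → 1, fb=0
10: 01100 → 0, fb=1
11: 11001 → 1, fb=1

010000100101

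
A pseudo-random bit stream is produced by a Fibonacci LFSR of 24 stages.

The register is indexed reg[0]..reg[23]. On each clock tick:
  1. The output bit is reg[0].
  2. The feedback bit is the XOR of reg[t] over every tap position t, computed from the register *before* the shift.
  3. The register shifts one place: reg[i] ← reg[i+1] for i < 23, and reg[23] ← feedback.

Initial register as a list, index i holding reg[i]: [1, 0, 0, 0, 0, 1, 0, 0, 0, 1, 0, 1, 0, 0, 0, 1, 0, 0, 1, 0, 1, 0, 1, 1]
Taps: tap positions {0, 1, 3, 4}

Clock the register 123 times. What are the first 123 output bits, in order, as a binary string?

step | reg (before) | out | fb
   0 | 100001000101000100101011 | 1 | 1
   1 | 000010001010001001010111 | 0 | 1
   2 | 000100010100010010101111 | 0 | 1
   3 | 001000101000100101011111 | 0 | 0
   4 | 010001010001001010111110 | 0 | 1
   5 | 100010100010010101111101 | 1 | 0
   6 | 000101000100101011111010 | 0 | 1
   7 | 001010001001010111110101 | 0 | 1
   8 | 010100010010101111101011 | 0 | 0
   9 | 101000100101011111010110 | 1 | 1
  10 | 010001001010111110101101 | 0 | 1
  11 | 100010010101111101011011 | 1 | 0
  12 | 000100101011111010110110 | 0 | 1
  13 | 001001010111110101101101 | 0 | 0
  14 | 010010101111101011011010 | 0 | 0
  15 | 100101011111010110110100 | 1 | 0
  16 | 001010111110101101101000 | 0 | 1
  17 | 010101111101011011010001 | 0 | 0
  18 | 101011111010110110100010 | 1 | 0
  19 | 010111110101101101000100 | 0 | 1
  20 | 101111101011011010001001 | 1 | 1
  21 | 011111010110110100010011 | 0 | 1
  22 | 111110101101101000100111 | 1 | 0
  23 | 111101011011010001001110 | 1 | 1
  24 | 111010110110100010011101 | 1 | 1
  25 | 110101101101000100111011 | 1 | 1
  26 | 101011011010001001110111 | 1 | 0
  27 | 010110110100010011101110 | 0 | 1
  28 | 101101101000100111011101 | 1 | 0
  29 | 011011010001001110111010 | 0 | 0
  30 | 110110100010011101110100 | 1 | 0
  31 | 101101000100111011101000 | 1 | 0
  32 | 011010001001110111010000 | 0 | 0
  33 | 110100010011101110100000 | 1 | 1
  34 | 101000100111011101000001 | 1 | 1
  35 | 010001001110111010000011 | 0 | 1
  36 | 100010011101110100000111 | 1 | 0
  37 | 000100111011101000001110 | 0 | 1
  38 | 001001110111010000011101 | 0 | 0
  39 | 010011101110100000111010 | 0 | 0
  40 | 100111011101000001110100 | 1 | 1
  41 | 001110111010000011101001 | 0 | 0
  42 | 011101110100000111010010 | 0 | 0
  43 | 111011101000001110100100 | 1 | 1
  44 | 110111010000011101001001 | 1 | 0
  45 | 101110100000111010010010 | 1 | 1
  46 | 011101000001110100100101 | 0 | 0
  47 | 111010000011101001001010 | 1 | 1
  48 | 110100000111010010010101 | 1 | 1
  49 | 101000001110100100101011 | 1 | 1
  50 | 010000011101001001010111 | 0 | 1
  51 | 100000111010010010101111 | 1 | 1
  52 | 000001110100100101011111 | 0 | 0
  53 | 000011101001001010111110 | 0 | 1
  54 | 000111010010010101111101 | 0 | 0
  55 | 001110100100101011111010 | 0 | 0
  56 | 011101001001010111110100 | 0 | 0
  57 | 111010010010101111101000 | 1 | 1
  58 | 110100100101011111010001 | 1 | 1
  59 | 101001001010111110100011 | 1 | 1
  60 | 010010010101111101000111 | 0 | 0
  61 | 100100101011111010001110 | 1 | 0
  62 | 001001010111110100011100 | 0 | 0
  63 | 010010101111101000111000 | 0 | 0
  64 | 100101011111010001110000 | 1 | 0
  65 | 001010111110100011100000 | 0 | 1
  66 | 010101111101000111000001 | 0 | 0
  67 | 101011111010001110000010 | 1 | 0
  68 | 010111110100011100000100 | 0 | 1
  69 | 101111101000111000001001 | 1 | 1
  70 | 011111010001110000010011 | 0 | 1
  71 | 111110100011100000100111 | 1 | 0
  72 | 111101000111000001001110 | 1 | 1
  73 | 111010001110000010011101 | 1 | 1
  74 | 110100011100000100111011 | 1 | 1
  75 | 101000111000001001110111 | 1 | 1
  76 | 010001110000010011101111 | 0 | 1
  77 | 100011100000100111011111 | 1 | 0
  78 | 000111000001001110111110 | 0 | 0
  79 | 001110000010011101111100 | 0 | 0
  80 | 011100000100111011111000 | 0 | 0
  81 | 111000001001110111110000 | 1 | 0
  82 | 110000010011101111100000 | 1 | 0
  83 | 100000100111011111000000 | 1 | 1
  84 | 000001001110111110000001 | 0 | 0
  85 | 000010011101111100000010 | 0 | 1
  86 | 000100111011111000000101 | 0 | 1
  87 | 001001110111110000001011 | 0 | 0
  88 | 010011101111100000010110 | 0 | 0
  89 | 100111011111000000101100 | 1 | 1
  90 | 001110111110000001011001 | 0 | 0
  91 | 011101111100000010110010 | 0 | 0
  92 | 111011111000000101100100 | 1 | 1
  93 | 110111110000001011001001 | 1 | 0
  94 | 101111100000010110010010 | 1 | 1
  95 | 011111000000101100100101 | 0 | 1
  96 | 111110000001011001001011 | 1 | 0
  97 | 111100000010110010010110 | 1 | 1
  98 | 111000000101100100101101 | 1 | 0
  99 | 110000001011001001011010 | 1 | 0
 100 | 100000010110010010110100 | 1 | 1
 101 | 000000101100100101101001 | 0 | 0
 102 | 000001011001001011010010 | 0 | 0
 103 | 000010110010010110100100 | 0 | 1
 104 | 000101100100101101001001 | 0 | 1
 105 | 001011001001011010010011 | 0 | 1
 106 | 010110010010110100100111 | 0 | 1
 107 | 101100100101101001001111 | 1 | 0
 108 | 011001001011010010011110 | 0 | 1
 109 | 110010010110100100111101 | 1 | 1
 110 | 100100101101001001111011 | 1 | 0
 111 | 001001011010010011110110 | 0 | 0
 112 | 010010110100100111101100 | 0 | 0
 113 | 100101101001001111011000 | 1 | 0
 114 | 001011010010011110110000 | 0 | 1
 115 | 010110100100111101100001 | 0 | 1
 116 | 101101001001111011000011 | 1 | 0
 117 | 011010010011110110000110 | 0 | 0
 118 | 110100100111101100001100 | 1 | 1
 119 | 101001001111011000011001 | 1 | 1
 120 | 010010011110110000110011 | 0 | 0
 121 | 100100111101100001100110 | 1 | 0
 122 | 001001111011000011001100 | 0 | 0

100001000101000100101011111010110110100010011101110100000111010010010101111101000111000001001110111110000001011001001011010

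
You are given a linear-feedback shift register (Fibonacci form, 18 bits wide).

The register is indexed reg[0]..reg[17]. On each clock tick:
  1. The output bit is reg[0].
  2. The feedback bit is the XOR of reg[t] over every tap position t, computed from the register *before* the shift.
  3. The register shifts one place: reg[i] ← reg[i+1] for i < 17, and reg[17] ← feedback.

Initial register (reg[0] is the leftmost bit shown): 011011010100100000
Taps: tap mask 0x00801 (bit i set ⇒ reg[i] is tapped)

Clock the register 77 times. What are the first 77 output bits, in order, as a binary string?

step | reg (before) | out | fb
   0 | 011011010100100000 | 0 | 0
   1 | 110110101001000000 | 1 | 0
   2 | 101101010010000000 | 1 | 1
   3 | 011010100100000001 | 0 | 0
   4 | 110101001000000010 | 1 | 1
   5 | 101010010000000101 | 1 | 1
   6 | 010100100000001011 | 0 | 0
   7 | 101001000000010110 | 1 | 1
   8 | 010010000000101101 | 0 | 0
   9 | 100100000001011010 | 1 | 0
  10 | 001000000010110100 | 0 | 0
  11 | 010000000101101000 | 0 | 1
  12 | 100000001011010001 | 1 | 0
  13 | 000000010110100010 | 0 | 0
  14 | 000000101101000100 | 0 | 1
  15 | 000001011010001001 | 0 | 0
  16 | 000010110100010010 | 0 | 0
  17 | 000101101000100100 | 0 | 0
  18 | 001011010001001000 | 0 | 1
  19 | 010110100010010001 | 0 | 0
  20 | 101101000100100010 | 1 | 1
  21 | 011010001001000101 | 0 | 1
  22 | 110100010010001011 | 1 | 1
  23 | 101000100100010111 | 1 | 1
  24 | 010001001000101111 | 0 | 0
  25 | 100010010001011110 | 1 | 0
  26 | 000100100010111100 | 0 | 0
  27 | 001001000101111000 | 0 | 1
  28 | 010010001011110001 | 0 | 1
  29 | 100100010111100011 | 1 | 0
  30 | 001000101111000110 | 0 | 1
  31 | 010001011110001101 | 0 | 0
  32 | 100010111100011010 | 1 | 1
  33 | 000101111000110101 | 0 | 0
  34 | 001011110001101010 | 0 | 1
  35 | 010111100011010101 | 0 | 1
  36 | 101111000110101011 | 1 | 1
  37 | 011110001101010111 | 0 | 1
  38 | 111100011010101111 | 1 | 1
  39 | 111000110101011111 | 1 | 0
  40 | 110001101010111110 | 1 | 1
  41 | 100011010101111101 | 1 | 0
  42 | 000110101011111010 | 0 | 1
  43 | 001101010111110101 | 0 | 1
  44 | 011010101111101011 | 0 | 1
  45 | 110101011111010111 | 1 | 0
  46 | 101010111110101110 | 1 | 1
  47 | 010101111101011101 | 0 | 1
  48 | 101011111010111011 | 1 | 1
  49 | 010111110101110111 | 0 | 1
  50 | 101111101011101111 | 1 | 0
  51 | 011111010111011110 | 0 | 1
  52 | 111110101110111101 | 1 | 1
  53 | 111101011101111011 | 1 | 0
  54 | 111010111011110110 | 1 | 0
  55 | 110101110111101100 | 1 | 0
  56 | 101011101111011000 | 1 | 0
  57 | 010111011110110000 | 0 | 0
  58 | 101110111101100000 | 1 | 0
  59 | 011101111011000000 | 0 | 1
  60 | 111011110110000001 | 1 | 1
  61 | 110111101100000011 | 1 | 1
  62 | 101111011000000111 | 1 | 1
  63 | 011110110000001111 | 0 | 0
  64 | 111101100000011110 | 1 | 1
  65 | 111011000000111101 | 1 | 1
  66 | 110110000001111011 | 1 | 0
  67 | 101100000011110110 | 1 | 0
  68 | 011000000111101100 | 0 | 1
  69 | 110000001111011001 | 1 | 0
  70 | 100000011110110010 | 1 | 1
  71 | 000000111101100101 | 0 | 1
  72 | 000001111011001011 | 0 | 1
  73 | 000011110110010111 | 0 | 0
  74 | 000111101100101110 | 0 | 0
  75 | 001111011001011100 | 0 | 1
  76 | 011110110010111001 | 0 | 0

01101101010010000000101101000100100010111100011010101111101011101111011000000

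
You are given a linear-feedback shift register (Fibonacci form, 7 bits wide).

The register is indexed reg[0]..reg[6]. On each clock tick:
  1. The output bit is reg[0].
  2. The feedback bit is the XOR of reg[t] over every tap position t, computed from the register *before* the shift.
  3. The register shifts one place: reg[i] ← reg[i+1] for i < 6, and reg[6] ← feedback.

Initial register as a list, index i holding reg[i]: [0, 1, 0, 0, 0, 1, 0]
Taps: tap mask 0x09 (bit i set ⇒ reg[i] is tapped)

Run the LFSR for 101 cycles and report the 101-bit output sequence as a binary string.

step | reg (before) | out | fb
   0 | 0100010 | 0 | 0
   1 | 1000100 | 1 | 1
   2 | 0001001 | 0 | 1
   3 | 0010011 | 0 | 0
   4 | 0100110 | 0 | 0
   5 | 1001100 | 1 | 0
   6 | 0011000 | 0 | 1
   7 | 0110001 | 0 | 0
   8 | 1100010 | 1 | 1
   9 | 1000101 | 1 | 1
  10 | 0001011 | 0 | 1
  11 | 0010111 | 0 | 0
  12 | 0101110 | 0 | 1
  13 | 1011101 | 1 | 0
  14 | 0111010 | 0 | 1
  15 | 1110101 | 1 | 1
  16 | 1101011 | 1 | 0
  17 | 1010110 | 1 | 1
  18 | 0101101 | 0 | 1
  19 | 1011011 | 1 | 0
  20 | 0110110 | 0 | 0
  21 | 1101100 | 1 | 0
  22 | 1011000 | 1 | 0
  23 | 0110000 | 0 | 0
  24 | 1100000 | 1 | 1
  25 | 1000001 | 1 | 1
  26 | 0000011 | 0 | 0
  27 | 0000110 | 0 | 0
  28 | 0001100 | 0 | 1
  29 | 0011001 | 0 | 1
  30 | 0110011 | 0 | 0
  31 | 1100110 | 1 | 1
  32 | 1001101 | 1 | 0
  33 | 0011010 | 0 | 1
  34 | 0110101 | 0 | 0
  35 | 1101010 | 1 | 0
  36 | 1010100 | 1 | 1
  37 | 0101001 | 0 | 1
  38 | 1010011 | 1 | 1
  39 | 0100111 | 0 | 0
  40 | 1001110 | 1 | 0
  41 | 0011100 | 0 | 1
  42 | 0111001 | 0 | 1
  43 | 1110011 | 1 | 1
  44 | 1100111 | 1 | 1
  45 | 1001111 | 1 | 0
  46 | 0011110 | 0 | 1
  47 | 0111101 | 0 | 1
  48 | 1111011 | 1 | 0
  49 | 1110110 | 1 | 1
  50 | 1101101 | 1 | 0
  51 | 1011010 | 1 | 0
  52 | 0110100 | 0 | 0
  53 | 1101000 | 1 | 0
  54 | 1010000 | 1 | 1
  55 | 0100001 | 0 | 0
  56 | 1000010 | 1 | 1
  57 | 0000101 | 0 | 0
  58 | 0001010 | 0 | 1
  59 | 0010101 | 0 | 0
  60 | 0101010 | 0 | 1
  61 | 1010101 | 1 | 1
  62 | 0101011 | 0 | 1
  63 | 1010111 | 1 | 1
  64 | 0101111 | 0 | 1
  65 | 1011111 | 1 | 0
  66 | 0111110 | 0 | 1
  67 | 1111101 | 1 | 0
  68 | 1111010 | 1 | 0
  69 | 1110100 | 1 | 1
  70 | 1101001 | 1 | 0
  71 | 1010010 | 1 | 1
  72 | 0100101 | 0 | 0
  73 | 1001010 | 1 | 0
  74 | 0010100 | 0 | 0
  75 | 0101000 | 0 | 1
  76 | 1010001 | 1 | 1
  77 | 0100011 | 0 | 0
  78 | 1000110 | 1 | 1
  79 | 0001101 | 0 | 1
  80 | 0011011 | 0 | 1
  81 | 0110111 | 0 | 0
  82 | 1101110 | 1 | 0
  83 | 1011100 | 1 | 0
  84 | 0111000 | 0 | 1
  85 | 1110001 | 1 | 1
  86 | 1100011 | 1 | 1
  87 | 1000111 | 1 | 1
  88 | 0001111 | 0 | 1
  89 | 0011111 | 0 | 1
  90 | 0111111 | 0 | 1
  91 | 1111111 | 1 | 0
  92 | 1111110 | 1 | 0
  93 | 1111100 | 1 | 0
  94 | 1111000 | 1 | 0
  95 | 1110000 | 1 | 1
  96 | 1100001 | 1 | 1
  97 | 1000011 | 1 | 1
  98 | 0000111 | 0 | 0
  99 | 0001110 | 0 | 1
 100 | 0011101 | 0 | 1

01000100110001011101011011000001100110101001110011110110100001010101111101001010001101110001111111000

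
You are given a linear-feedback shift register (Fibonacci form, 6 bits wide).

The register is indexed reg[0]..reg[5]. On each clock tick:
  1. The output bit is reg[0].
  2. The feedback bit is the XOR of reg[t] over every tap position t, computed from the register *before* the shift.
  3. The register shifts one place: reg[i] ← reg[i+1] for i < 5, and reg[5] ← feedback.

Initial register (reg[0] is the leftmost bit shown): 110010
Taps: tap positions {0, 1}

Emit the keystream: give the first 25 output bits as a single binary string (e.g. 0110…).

k : reg_k → out_k, fb_k
0: 110010 → 1, fb=0
1: 100100 → 1, fb=1
2: 001001 → 0, fb=0
3: 010010 → 0, fb=1
4: 100101 → 1, fb=1
5: 001011 → 0, fb=0
6: 010110 → 0, fb=1
7: 101101 → 1, fb=1
8: 011011 → 0, fb=1
9: 110111 → 1, fb=0
10: 101110 → 1, fb=1
11: 011101 → 0, fb=1
12: 111011 → 1, fb=0
13: 110110 → 1, fb=0
14: 101100 → 1, fb=1
15: 011001 → 0, fb=1
16: 110011 → 1, fb=0
17: 100110 → 1, fb=1
18: 001101 → 0, fb=0
19: 011010 → 0, fb=1
20: 110101 → 1, fb=0
21: 101010 → 1, fb=1
22: 010101 → 0, fb=1
23: 101011 → 1, fb=1
24: 010111 → 0, fb=1

1100100101101110110011010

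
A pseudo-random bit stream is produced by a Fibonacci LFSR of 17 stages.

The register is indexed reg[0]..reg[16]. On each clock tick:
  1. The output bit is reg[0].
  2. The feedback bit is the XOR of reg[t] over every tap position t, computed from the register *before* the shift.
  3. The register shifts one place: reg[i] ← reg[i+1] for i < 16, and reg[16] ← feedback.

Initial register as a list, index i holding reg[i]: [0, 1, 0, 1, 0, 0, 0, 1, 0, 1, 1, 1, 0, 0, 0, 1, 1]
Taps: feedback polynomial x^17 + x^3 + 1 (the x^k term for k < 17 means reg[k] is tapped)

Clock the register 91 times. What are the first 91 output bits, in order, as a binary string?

tick  register→output (feedback)
  0  01010001011100011→0 (1)
  1  10100010111000111→1 (1)
  2  01000101110001111→0 (0)
  3  10001011100011110→1 (1)
  4  00010111000111101→0 (1)
  5  00101110001111011→0 (0)
  6  01011100011110110→0 (1)
  7  10111000111101101→1 (0)
  8  01110001111011010→0 (1)
  9  11100011110110101→1 (1)
 10  11000111101101011→1 (1)
 11  10001111011010111→1 (1)
 12  00011110110101111→0 (1)
 13  00111101101011111→0 (1)
 14  01111011010111111→0 (1)
 15  11110110101111111→1 (0)
 16  11101101011111110→1 (1)
 17  11011010111111101→1 (0)
 18  10110101111111010→1 (0)
 19  01101011111110100→0 (0)
 20  11010111111101000→1 (0)
 21  10101111111010000→1 (1)
 22  01011111110100001→0 (1)
 23  10111111101000011→1 (0)
 24  01111111010000110→0 (1)
 25  11111110100001101→1 (0)
 26  11111101000011010→1 (0)
 27  11111010000110100→1 (0)
 28  11110100001101000→1 (0)
 29  11101000011010000→1 (1)
 30  11010000110100001→1 (0)
 31  10100001101000010→1 (1)
 32  01000011010000101→0 (0)
 33  10000110100001010→1 (1)
 34  00001101000010101→0 (0)
 35  00011010000101010→0 (1)
 36  00110100001010101→0 (1)
 37  01101000010101011→0 (0)
 38  11010000101010110→1 (0)
 39  10100001010101100→1 (1)
 40  01000010101011001→0 (0)
 41  10000101010110010→1 (1)
 42  00001010101100101→0 (0)
 43  00010101011001010→0 (1)
 44  00101010110010101→0 (0)
 45  01010101100101010→0 (1)
 46  10101011001010101→1 (1)
 47  01010110010101011→0 (1)
 48  10101100101010111→1 (1)
 49  01011001010101111→0 (1)
 50  10110010101011111→1 (0)
 51  01100101010111110→0 (0)
 52  11001010101111100→1 (1)
 53  10010101011111001→1 (0)
 54  00101010111110010→0 (0)
 55  01010101111100100→0 (1)
 56  10101011111001001→1 (1)
 57  01010111110010011→0 (1)
 58  10101111100100111→1 (1)
 59  01011111001001111→0 (1)
 60  10111110010011111→1 (0)
 61  01111100100111110→0 (1)
 62  11111001001111101→1 (0)
 63  11110010011111010→1 (0)
 64  11100100111110100→1 (1)
 65  11001001111101001→1 (1)
 66  10010011111010011→1 (0)
 67  00100111110100110→0 (0)
 68  01001111101001100→0 (0)
 69  10011111010011000→1 (0)
 70  00111110100110000→0 (1)
 71  01111101001100001→0 (1)
 72  11111010011000011→1 (0)
 73  11110100110000110→1 (0)
 74  11101001100001100→1 (1)
 75  11010011000011001→1 (0)
 76  10100110000110010→1 (1)
 77  01001100001100101→0 (0)
 78  10011000011001010→1 (0)
 79  00110000110010100→0 (1)
 80  01100001100101001→0 (0)
 81  11000011001010010→1 (1)
 82  10000110010100101→1 (1)
 83  00001100101001011→0 (0)
 84  00011001010010110→0 (1)
 85  00110010100101101→0 (1)
 86  01100101001011011→0 (0)
 87  11001010010110110→1 (1)
 88  10010100101101101→1 (0)
 89  00101001011011010→0 (0)
 90  01010010110110100→0 (1)

0101000101110001111011010111111101000011010000101010110010101011111001001111101001100001100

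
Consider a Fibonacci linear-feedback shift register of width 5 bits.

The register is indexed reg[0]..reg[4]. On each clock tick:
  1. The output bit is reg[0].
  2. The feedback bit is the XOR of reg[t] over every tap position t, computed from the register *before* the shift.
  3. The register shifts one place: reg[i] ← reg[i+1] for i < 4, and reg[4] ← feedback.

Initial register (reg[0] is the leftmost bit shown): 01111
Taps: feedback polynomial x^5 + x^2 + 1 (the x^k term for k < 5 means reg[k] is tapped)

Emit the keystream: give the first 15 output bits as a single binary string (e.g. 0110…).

step | reg (before) | out | fb
   0 | 01111 | 0 | 1
   1 | 11111 | 1 | 0
   2 | 11110 | 1 | 0
   3 | 11100 | 1 | 0
   4 | 11000 | 1 | 1
   5 | 10001 | 1 | 1
   6 | 00011 | 0 | 0
   7 | 00110 | 0 | 1
   8 | 01101 | 0 | 1
   9 | 11011 | 1 | 1
  10 | 10111 | 1 | 0
  11 | 01110 | 0 | 1
  12 | 11101 | 1 | 0
  13 | 11010 | 1 | 1
  14 | 10101 | 1 | 0

011111000110111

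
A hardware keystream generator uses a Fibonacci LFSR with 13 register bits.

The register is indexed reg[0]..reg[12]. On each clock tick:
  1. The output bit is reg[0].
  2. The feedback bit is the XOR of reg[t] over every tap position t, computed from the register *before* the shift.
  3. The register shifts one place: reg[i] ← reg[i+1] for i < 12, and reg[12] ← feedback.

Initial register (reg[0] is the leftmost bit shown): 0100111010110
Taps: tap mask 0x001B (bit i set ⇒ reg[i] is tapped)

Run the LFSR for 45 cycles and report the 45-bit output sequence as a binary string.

010011101011001001101011000110101010001010000

step | reg (before) | out | fb
   0 | 0100111010110 | 0 | 0
   1 | 1001110101100 | 1 | 1
   2 | 0011101011001 | 0 | 0
   3 | 0111010110010 | 0 | 0
   4 | 1110101100100 | 1 | 1
   5 | 1101011001001 | 1 | 1
   6 | 1010110010011 | 1 | 0
   7 | 0101100100110 | 0 | 1
   8 | 1011001001101 | 1 | 0
   9 | 0110010011010 | 0 | 1
  10 | 1100100110101 | 1 | 1
  11 | 1001001101011 | 1 | 0
  12 | 0010011010110 | 0 | 0
  13 | 0100110101100 | 0 | 0
  14 | 1001101011000 | 1 | 1
  15 | 0011010110001 | 0 | 1
  16 | 0110101100011 | 0 | 0
  17 | 1101011000110 | 1 | 1
  18 | 1010110001101 | 1 | 0
  19 | 0101100011010 | 0 | 1
  20 | 1011000110101 | 1 | 0
  21 | 0110001101010 | 0 | 1
  22 | 1100011010101 | 1 | 0
  23 | 1000110101010 | 1 | 0
  24 | 0001101010100 | 0 | 0
  25 | 0011010101000 | 0 | 1
  26 | 0110101010001 | 0 | 0
  27 | 1101010100010 | 1 | 1
  28 | 1010101000101 | 1 | 0
  29 | 0101010001010 | 0 | 0
  30 | 1010100010100 | 1 | 0
  31 | 0101000101000 | 0 | 0
  32 | 1010001010000 | 1 | 1
  33 | 0100010100001 | 0 | 1
  34 | 1000101000011 | 1 | 0
  35 | 0001010000110 | 0 | 1
  36 | 0010100001101 | 0 | 1
  37 | 0101000011011 | 0 | 0
  38 | 1010000110110 | 1 | 1
  39 | 0100001101101 | 0 | 1
  40 | 1000011011011 | 1 | 1
  41 | 0000110110111 | 0 | 1
  42 | 0001101101111 | 0 | 0
  43 | 0011011011110 | 0 | 1
  44 | 0110110111101 | 0 | 0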